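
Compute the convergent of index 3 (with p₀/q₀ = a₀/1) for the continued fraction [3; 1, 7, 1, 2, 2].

35/9

Using pₖ = aₖpₖ₋₁ + pₖ₋₂, qₖ = aₖqₖ₋₁ + qₖ₋₂ (with p₋₁=1, p₋₂=0, q₋₁=0, q₋₂=1):
  k=0: a=3, p=3, q=1
  k=1: a=1, p=4, q=1
  k=2: a=7, p=31, q=8
  k=3: a=1, p=35, q=9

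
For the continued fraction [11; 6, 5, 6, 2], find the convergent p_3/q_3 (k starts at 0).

2143/192

Using pₖ = aₖpₖ₋₁ + pₖ₋₂, qₖ = aₖqₖ₋₁ + qₖ₋₂ (with p₋₁=1, p₋₂=0, q₋₁=0, q₋₂=1):
  k=0: a=11, p=11, q=1
  k=1: a=6, p=67, q=6
  k=2: a=5, p=346, q=31
  k=3: a=6, p=2143, q=192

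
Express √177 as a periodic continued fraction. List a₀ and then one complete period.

a₀ = ⌊√177⌋ = 13.
With m₀=0, d₀=1 and mₖ₊₁ = dₖaₖ − mₖ, dₖ₊₁ = (n − mₖ₊₁²)/dₖ, aₖ₊₁ = ⌊(a₀+mₖ₊₁)/dₖ₊₁⌋:
  k=1: m=13, d=8, a=3
  k=2: m=11, d=7, a=3
  k=3: m=10, d=11, a=2
  k=4: m=12, d=3, a=8
  k=5: m=12, d=11, a=2
  k=6: m=10, d=7, a=3
  k=7: m=11, d=8, a=3
  k=8: m=13, d=1, a=26
d=1 and a=2a₀=26 at k=8, so the next step gives (m, d) = (13, 8) again — its k=1 value — and the period has length 8.

[13; 3, 3, 2, 8, 2, 3, 3, 26]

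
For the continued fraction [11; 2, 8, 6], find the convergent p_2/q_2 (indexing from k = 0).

Using pₖ = aₖpₖ₋₁ + pₖ₋₂, qₖ = aₖqₖ₋₁ + qₖ₋₂ (with p₋₁=1, p₋₂=0, q₋₁=0, q₋₂=1):
  k=0: a=11, p=11, q=1
  k=1: a=2, p=23, q=2
  k=2: a=8, p=195, q=17

195/17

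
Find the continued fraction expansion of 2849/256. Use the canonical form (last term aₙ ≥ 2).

2849 = 11×256 + 33
256 = 7×33 + 25
33 = 1×25 + 8
25 = 3×8 + 1
8 = 8×1 + 0  (stop)
So 2849/256 = [11; 7, 1, 3, 8].

[11; 7, 1, 3, 8]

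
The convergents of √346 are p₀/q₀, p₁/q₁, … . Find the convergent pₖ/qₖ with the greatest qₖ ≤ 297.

√346 = [18; 1, 1, 1, 1, 36, …] (period length 5).
Convergents:
  p_0/q_0 = 18/1
  p_1/q_1 = 19/1
  p_2/q_2 = 37/2
  p_3/q_3 = 56/3
  p_4/q_4 = 93/5
  p_5/q_5 = 3404/183
  p_6/q_6 = 3497/188
  p_7/q_7 = 6901/371
q_6 = 188 ≤ 297 < 371 = q_7, so the answer is 3497/188.

3497/188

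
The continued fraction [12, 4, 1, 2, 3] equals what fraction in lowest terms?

574/47

Fold from the inside: start with 3/1.
  2 + 1/3 = 7/3
  1 + 3/7 = 10/7
  4 + 7/10 = 47/10
  12 + 10/47 = 574/47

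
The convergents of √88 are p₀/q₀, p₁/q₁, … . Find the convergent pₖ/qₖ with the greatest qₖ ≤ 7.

√88 = [9; 2, 1, 1, 1, 2, 18, …] (period length 6).
Convergents:
  p_0/q_0 = 9/1
  p_1/q_1 = 19/2
  p_2/q_2 = 28/3
  p_3/q_3 = 47/5
  p_4/q_4 = 75/8
q_3 = 5 ≤ 7 < 8 = q_4, so the answer is 47/5.

47/5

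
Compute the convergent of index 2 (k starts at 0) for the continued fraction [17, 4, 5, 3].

362/21

Using pₖ = aₖpₖ₋₁ + pₖ₋₂, qₖ = aₖqₖ₋₁ + qₖ₋₂ (with p₋₁=1, p₋₂=0, q₋₁=0, q₋₂=1):
  k=0: a=17, p=17, q=1
  k=1: a=4, p=69, q=4
  k=2: a=5, p=362, q=21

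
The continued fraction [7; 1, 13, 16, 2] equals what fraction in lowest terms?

Fold from the inside: start with 2/1.
  16 + 1/2 = 33/2
  13 + 2/33 = 431/33
  1 + 33/431 = 464/431
  7 + 431/464 = 3679/464

3679/464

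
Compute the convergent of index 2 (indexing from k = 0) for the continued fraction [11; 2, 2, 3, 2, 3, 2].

Using pₖ = aₖpₖ₋₁ + pₖ₋₂, qₖ = aₖqₖ₋₁ + qₖ₋₂ (with p₋₁=1, p₋₂=0, q₋₁=0, q₋₂=1):
  k=0: a=11, p=11, q=1
  k=1: a=2, p=23, q=2
  k=2: a=2, p=57, q=5

57/5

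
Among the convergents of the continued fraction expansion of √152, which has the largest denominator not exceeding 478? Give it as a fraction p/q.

√152 = [12; 3, 24, …] (period length 2).
Convergents:
  p_0/q_0 = 12/1
  p_1/q_1 = 37/3
  p_2/q_2 = 900/73
  p_3/q_3 = 2737/222
  p_4/q_4 = 66588/5401
q_3 = 222 ≤ 478 < 5401 = q_4, so the answer is 2737/222.

2737/222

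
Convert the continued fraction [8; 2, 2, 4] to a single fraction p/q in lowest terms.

Using pₖ = aₖpₖ₋₁ + pₖ₋₂ and qₖ = aₖqₖ₋₁ + qₖ₋₂:
  k=0: a=8, p=8, q=1
  k=1: a=2, p=17, q=2
  k=2: a=2, p=42, q=5
  k=3: a=4, p=185, q=22

185/22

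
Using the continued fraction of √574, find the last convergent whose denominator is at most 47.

√574 = [23; 1, 22, 1, 46, …] (period length 4).
Convergents:
  p_0/q_0 = 23/1
  p_1/q_1 = 24/1
  p_2/q_2 = 551/23
  p_3/q_3 = 575/24
  p_4/q_4 = 27001/1127
q_3 = 24 ≤ 47 < 1127 = q_4, so the answer is 575/24.

575/24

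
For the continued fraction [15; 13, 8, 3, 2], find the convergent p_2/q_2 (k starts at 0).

Using pₖ = aₖpₖ₋₁ + pₖ₋₂, qₖ = aₖqₖ₋₁ + qₖ₋₂ (with p₋₁=1, p₋₂=0, q₋₁=0, q₋₂=1):
  k=0: a=15, p=15, q=1
  k=1: a=13, p=196, q=13
  k=2: a=8, p=1583, q=105

1583/105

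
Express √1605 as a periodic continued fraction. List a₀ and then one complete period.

a₀ = ⌊√1605⌋ = 40.
With m₀=0, d₀=1 and mₖ₊₁ = dₖaₖ − mₖ, dₖ₊₁ = (n − mₖ₊₁²)/dₖ, aₖ₊₁ = ⌊(a₀+mₖ₊₁)/dₖ₊₁⌋:
  k=1: m=40, d=5, a=16
  k=2: m=40, d=1, a=80
d=1 and a=2a₀=80 at k=2, so the next step gives (m, d) = (40, 5) again — its k=1 value — and the period has length 2.

[40; 16, 80]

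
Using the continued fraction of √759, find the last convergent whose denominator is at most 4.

55/2

√759 = [27; 1, 1, 4, 1, 1, 54, …] (period length 6).
Convergents:
  p_0/q_0 = 27/1
  p_1/q_1 = 28/1
  p_2/q_2 = 55/2
  p_3/q_3 = 248/9
q_2 = 2 ≤ 4 < 9 = q_3, so the answer is 55/2.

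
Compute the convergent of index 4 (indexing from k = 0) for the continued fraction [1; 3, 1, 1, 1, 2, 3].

14/11

Using pₖ = aₖpₖ₋₁ + pₖ₋₂, qₖ = aₖqₖ₋₁ + qₖ₋₂ (with p₋₁=1, p₋₂=0, q₋₁=0, q₋₂=1):
  k=0: a=1, p=1, q=1
  k=1: a=3, p=4, q=3
  k=2: a=1, p=5, q=4
  k=3: a=1, p=9, q=7
  k=4: a=1, p=14, q=11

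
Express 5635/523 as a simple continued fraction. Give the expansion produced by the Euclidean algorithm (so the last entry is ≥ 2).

[10; 1, 3, 2, 3, 5, 3]

5635 = 10*523 + 405
523 = 1*405 + 118
405 = 3*118 + 51
118 = 2*51 + 16
51 = 3*16 + 3
16 = 5*3 + 1
3 = 3*1 + 0  (stop)
So 5635/523 = [10; 1, 3, 2, 3, 5, 3].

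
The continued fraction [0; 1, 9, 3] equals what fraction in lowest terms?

28/31

Using pₖ = aₖpₖ₋₁ + pₖ₋₂ and qₖ = aₖqₖ₋₁ + qₖ₋₂:
  k=0: a=0, p=0, q=1
  k=1: a=1, p=1, q=1
  k=2: a=9, p=9, q=10
  k=3: a=3, p=28, q=31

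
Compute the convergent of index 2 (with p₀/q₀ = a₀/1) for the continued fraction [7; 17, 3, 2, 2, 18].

367/52

Using pₖ = aₖpₖ₋₁ + pₖ₋₂, qₖ = aₖqₖ₋₁ + qₖ₋₂ (with p₋₁=1, p₋₂=0, q₋₁=0, q₋₂=1):
  k=0: a=7, p=7, q=1
  k=1: a=17, p=120, q=17
  k=2: a=3, p=367, q=52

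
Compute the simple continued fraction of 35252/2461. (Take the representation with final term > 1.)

[14; 3, 11, 1, 10, 6]

35252 = 14·2461 + 798
2461 = 3·798 + 67
798 = 11·67 + 61
67 = 1·61 + 6
61 = 10·6 + 1
6 = 6·1 + 0  (stop)
So 35252/2461 = [14; 3, 11, 1, 10, 6].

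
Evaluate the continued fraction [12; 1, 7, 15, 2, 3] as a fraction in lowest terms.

11215/871

Using pₖ = aₖpₖ₋₁ + pₖ₋₂ and qₖ = aₖqₖ₋₁ + qₖ₋₂:
  k=0: a=12, p=12, q=1
  k=1: a=1, p=13, q=1
  k=2: a=7, p=103, q=8
  k=3: a=15, p=1558, q=121
  k=4: a=2, p=3219, q=250
  k=5: a=3, p=11215, q=871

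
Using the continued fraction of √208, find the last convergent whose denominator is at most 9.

101/7

√208 = [14; 2, 2, 1, 2, 2, 28, …] (period length 6).
Convergents:
  p_0/q_0 = 14/1
  p_1/q_1 = 29/2
  p_2/q_2 = 72/5
  p_3/q_3 = 101/7
  p_4/q_4 = 274/19
q_3 = 7 ≤ 9 < 19 = q_4, so the answer is 101/7.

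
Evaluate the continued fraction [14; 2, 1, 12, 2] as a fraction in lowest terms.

Fold from the inside: start with 2/1.
  12 + 1/2 = 25/2
  1 + 2/25 = 27/25
  2 + 25/27 = 79/27
  14 + 27/79 = 1133/79

1133/79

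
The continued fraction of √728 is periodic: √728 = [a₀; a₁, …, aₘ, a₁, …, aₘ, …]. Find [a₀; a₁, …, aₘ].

a₀ = ⌊√728⌋ = 26.
With m₀=0, d₀=1 and mₖ₊₁ = dₖaₖ − mₖ, dₖ₊₁ = (n − mₖ₊₁²)/dₖ, aₖ₊₁ = ⌊(a₀+mₖ₊₁)/dₖ₊₁⌋:
  k=1: m=26, d=52, a=1
  k=2: m=26, d=1, a=52
d=1 and a=2a₀=52 at k=2, so the next step gives (m, d) = (26, 52) again — its k=1 value — and the period has length 2.

[26; 1, 52]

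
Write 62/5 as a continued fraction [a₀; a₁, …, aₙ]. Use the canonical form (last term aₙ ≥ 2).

[12; 2, 2]

62 = 12×5 + 2
5 = 2×2 + 1
2 = 2×1 + 0  (stop)
So 62/5 = [12; 2, 2].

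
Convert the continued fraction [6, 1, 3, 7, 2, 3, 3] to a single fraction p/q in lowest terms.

4778/707

Using pₖ = aₖpₖ₋₁ + pₖ₋₂ and qₖ = aₖqₖ₋₁ + qₖ₋₂:
  k=0: a=6, p=6, q=1
  k=1: a=1, p=7, q=1
  k=2: a=3, p=27, q=4
  k=3: a=7, p=196, q=29
  k=4: a=2, p=419, q=62
  k=5: a=3, p=1453, q=215
  k=6: a=3, p=4778, q=707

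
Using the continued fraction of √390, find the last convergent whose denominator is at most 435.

3140/159

√390 = [19; 1, 2, 1, 38, …] (period length 4).
Convergents:
  p_0/q_0 = 19/1
  p_1/q_1 = 20/1
  p_2/q_2 = 59/3
  p_3/q_3 = 79/4
  p_4/q_4 = 3061/155
  p_5/q_5 = 3140/159
  p_6/q_6 = 9341/473
q_5 = 159 ≤ 435 < 473 = q_6, so the answer is 3140/159.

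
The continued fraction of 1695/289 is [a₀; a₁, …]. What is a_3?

1695 = 5·289 + 250   →  a_0 = 5
289 = 1·250 + 39   →  a_1 = 1
250 = 6·39 + 16   →  a_2 = 6
39 = 2·16 + 7   →  a_3 = 2

2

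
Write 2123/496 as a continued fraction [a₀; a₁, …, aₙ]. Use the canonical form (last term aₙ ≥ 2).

2123 = 4*496 + 139
496 = 3*139 + 79
139 = 1*79 + 60
79 = 1*60 + 19
60 = 3*19 + 3
19 = 6*3 + 1
3 = 3*1 + 0  (stop)
So 2123/496 = [4; 3, 1, 1, 3, 6, 3].

[4; 3, 1, 1, 3, 6, 3]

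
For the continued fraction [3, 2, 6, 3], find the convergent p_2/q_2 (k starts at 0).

Using pₖ = aₖpₖ₋₁ + pₖ₋₂, qₖ = aₖqₖ₋₁ + qₖ₋₂ (with p₋₁=1, p₋₂=0, q₋₁=0, q₋₂=1):
  k=0: a=3, p=3, q=1
  k=1: a=2, p=7, q=2
  k=2: a=6, p=45, q=13

45/13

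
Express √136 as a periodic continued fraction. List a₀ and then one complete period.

[11; 1, 1, 1, 22]

a₀ = ⌊√136⌋ = 11.
With m₀=0, d₀=1 and mₖ₊₁ = dₖaₖ − mₖ, dₖ₊₁ = (n − mₖ₊₁²)/dₖ, aₖ₊₁ = ⌊(a₀+mₖ₊₁)/dₖ₊₁⌋:
  k=1: m=11, d=15, a=1
  k=2: m=4, d=8, a=1
  k=3: m=4, d=15, a=1
  k=4: m=11, d=1, a=22
d=1 and a=2a₀=22 at k=4, so the next step gives (m, d) = (11, 15) again — its k=1 value — and the period has length 4.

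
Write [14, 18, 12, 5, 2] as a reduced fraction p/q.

34056/2423

Using pₖ = aₖpₖ₋₁ + pₖ₋₂ and qₖ = aₖqₖ₋₁ + qₖ₋₂:
  k=0: a=14, p=14, q=1
  k=1: a=18, p=253, q=18
  k=2: a=12, p=3050, q=217
  k=3: a=5, p=15503, q=1103
  k=4: a=2, p=34056, q=2423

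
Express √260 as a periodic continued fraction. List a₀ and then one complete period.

[16; 8, 32]

a₀ = ⌊√260⌋ = 16.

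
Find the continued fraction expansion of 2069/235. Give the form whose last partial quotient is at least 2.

[8; 1, 4, 9, 5]

2069 = 8·235 + 189
235 = 1·189 + 46
189 = 4·46 + 5
46 = 9·5 + 1
5 = 5·1 + 0  (stop)
So 2069/235 = [8; 1, 4, 9, 5].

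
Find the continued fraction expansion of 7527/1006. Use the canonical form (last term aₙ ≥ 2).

7527 = 7·1006 + 485
1006 = 2·485 + 36
485 = 13·36 + 17
36 = 2·17 + 2
17 = 8·2 + 1
2 = 2·1 + 0  (stop)
So 7527/1006 = [7; 2, 13, 2, 8, 2].

[7; 2, 13, 2, 8, 2]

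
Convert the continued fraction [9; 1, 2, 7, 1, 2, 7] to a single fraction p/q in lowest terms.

5121/529

Using pₖ = aₖpₖ₋₁ + pₖ₋₂ and qₖ = aₖqₖ₋₁ + qₖ₋₂:
  k=0: a=9, p=9, q=1
  k=1: a=1, p=10, q=1
  k=2: a=2, p=29, q=3
  k=3: a=7, p=213, q=22
  k=4: a=1, p=242, q=25
  k=5: a=2, p=697, q=72
  k=6: a=7, p=5121, q=529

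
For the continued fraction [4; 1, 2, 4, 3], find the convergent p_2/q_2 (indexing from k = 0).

14/3

Using pₖ = aₖpₖ₋₁ + pₖ₋₂, qₖ = aₖqₖ₋₁ + qₖ₋₂ (with p₋₁=1, p₋₂=0, q₋₁=0, q₋₂=1):
  k=0: a=4, p=4, q=1
  k=1: a=1, p=5, q=1
  k=2: a=2, p=14, q=3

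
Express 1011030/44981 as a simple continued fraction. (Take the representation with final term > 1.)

1011030 = 22·44981 + 21448
44981 = 2·21448 + 2085
21448 = 10·2085 + 598
2085 = 3·598 + 291
598 = 2·291 + 16
291 = 18·16 + 3
16 = 5·3 + 1
3 = 3·1 + 0  (stop)
So 1011030/44981 = [22; 2, 10, 3, 2, 18, 5, 3].

[22; 2, 10, 3, 2, 18, 5, 3]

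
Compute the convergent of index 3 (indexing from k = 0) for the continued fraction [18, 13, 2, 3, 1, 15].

Using pₖ = aₖpₖ₋₁ + pₖ₋₂, qₖ = aₖqₖ₋₁ + qₖ₋₂ (with p₋₁=1, p₋₂=0, q₋₁=0, q₋₂=1):
  k=0: a=18, p=18, q=1
  k=1: a=13, p=235, q=13
  k=2: a=2, p=488, q=27
  k=3: a=3, p=1699, q=94

1699/94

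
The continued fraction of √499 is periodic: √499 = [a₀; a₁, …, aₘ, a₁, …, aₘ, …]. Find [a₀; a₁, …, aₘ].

a₀ = ⌊√499⌋ = 22.
With m₀=0, d₀=1 and mₖ₊₁ = dₖaₖ − mₖ, dₖ₊₁ = (n − mₖ₊₁²)/dₖ, aₖ₊₁ = ⌊(a₀+mₖ₊₁)/dₖ₊₁⌋:
  k=1: m=22, d=15, a=2
  k=2: m=8, d=29, a=1
  k=3: m=21, d=2, a=21
  k=4: m=21, d=29, a=1
  k=5: m=8, d=15, a=2
  k=6: m=22, d=1, a=44
d=1 and a=2a₀=44 at k=6, so the next step gives (m, d) = (22, 15) again — its k=1 value — and the period has length 6.

[22; 2, 1, 21, 1, 2, 44]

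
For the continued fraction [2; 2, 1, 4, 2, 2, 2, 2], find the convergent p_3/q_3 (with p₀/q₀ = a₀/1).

33/14

Using pₖ = aₖpₖ₋₁ + pₖ₋₂, qₖ = aₖqₖ₋₁ + qₖ₋₂ (with p₋₁=1, p₋₂=0, q₋₁=0, q₋₂=1):
  k=0: a=2, p=2, q=1
  k=1: a=2, p=5, q=2
  k=2: a=1, p=7, q=3
  k=3: a=4, p=33, q=14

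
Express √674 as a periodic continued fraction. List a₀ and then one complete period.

[25; 1, 24, 1, 50]

a₀ = ⌊√674⌋ = 25.
With m₀=0, d₀=1 and mₖ₊₁ = dₖaₖ − mₖ, dₖ₊₁ = (n − mₖ₊₁²)/dₖ, aₖ₊₁ = ⌊(a₀+mₖ₊₁)/dₖ₊₁⌋:
  k=1: m=25, d=49, a=1
  k=2: m=24, d=2, a=24
  k=3: m=24, d=49, a=1
  k=4: m=25, d=1, a=50
d=1 and a=2a₀=50 at k=4, so the next step gives (m, d) = (25, 49) again — its k=1 value — and the period has length 4.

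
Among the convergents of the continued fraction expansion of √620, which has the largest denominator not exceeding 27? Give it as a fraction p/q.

249/10

√620 = [24; 1, 8, 1, 48, …] (period length 4).
Convergents:
  p_0/q_0 = 24/1
  p_1/q_1 = 25/1
  p_2/q_2 = 224/9
  p_3/q_3 = 249/10
  p_4/q_4 = 12176/489
q_3 = 10 ≤ 27 < 489 = q_4, so the answer is 249/10.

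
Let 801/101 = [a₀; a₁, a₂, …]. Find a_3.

801 = 7·101 + 94   →  a_0 = 7
101 = 1·94 + 7   →  a_1 = 1
94 = 13·7 + 3   →  a_2 = 13
7 = 2·3 + 1   →  a_3 = 2

2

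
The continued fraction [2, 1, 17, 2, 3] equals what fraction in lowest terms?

Using pₖ = aₖpₖ₋₁ + pₖ₋₂ and qₖ = aₖqₖ₋₁ + qₖ₋₂:
  k=0: a=2, p=2, q=1
  k=1: a=1, p=3, q=1
  k=2: a=17, p=53, q=18
  k=3: a=2, p=109, q=37
  k=4: a=3, p=380, q=129

380/129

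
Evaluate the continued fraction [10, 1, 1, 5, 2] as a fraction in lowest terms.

253/24

Fold from the inside: start with 2/1.
  5 + 1/2 = 11/2
  1 + 2/11 = 13/11
  1 + 11/13 = 24/13
  10 + 13/24 = 253/24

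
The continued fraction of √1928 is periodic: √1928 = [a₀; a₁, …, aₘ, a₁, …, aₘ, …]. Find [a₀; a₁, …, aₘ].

[43; 1, 9, 1, 86]

a₀ = ⌊√1928⌋ = 43.
With m₀=0, d₀=1 and mₖ₊₁ = dₖaₖ − mₖ, dₖ₊₁ = (n − mₖ₊₁²)/dₖ, aₖ₊₁ = ⌊(a₀+mₖ₊₁)/dₖ₊₁⌋:
  k=1: m=43, d=79, a=1
  k=2: m=36, d=8, a=9
  k=3: m=36, d=79, a=1
  k=4: m=43, d=1, a=86
d=1 and a=2a₀=86 at k=4, so the next step gives (m, d) = (43, 79) again — its k=1 value — and the period has length 4.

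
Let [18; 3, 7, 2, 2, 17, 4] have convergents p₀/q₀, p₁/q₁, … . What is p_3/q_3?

861/47

Using pₖ = aₖpₖ₋₁ + pₖ₋₂, qₖ = aₖqₖ₋₁ + qₖ₋₂ (with p₋₁=1, p₋₂=0, q₋₁=0, q₋₂=1):
  k=0: a=18, p=18, q=1
  k=1: a=3, p=55, q=3
  k=2: a=7, p=403, q=22
  k=3: a=2, p=861, q=47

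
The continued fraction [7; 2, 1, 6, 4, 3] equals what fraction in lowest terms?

Using pₖ = aₖpₖ₋₁ + pₖ₋₂ and qₖ = aₖqₖ₋₁ + qₖ₋₂:
  k=0: a=7, p=7, q=1
  k=1: a=2, p=15, q=2
  k=2: a=1, p=22, q=3
  k=3: a=6, p=147, q=20
  k=4: a=4, p=610, q=83
  k=5: a=3, p=1977, q=269

1977/269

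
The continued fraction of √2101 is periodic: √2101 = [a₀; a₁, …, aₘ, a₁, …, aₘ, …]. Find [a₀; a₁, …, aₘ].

a₀ = ⌊√2101⌋ = 45.

[45; 1, 5, 8, 5, 1, 90]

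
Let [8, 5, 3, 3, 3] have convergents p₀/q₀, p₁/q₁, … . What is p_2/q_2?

131/16

Using pₖ = aₖpₖ₋₁ + pₖ₋₂, qₖ = aₖqₖ₋₁ + qₖ₋₂ (with p₋₁=1, p₋₂=0, q₋₁=0, q₋₂=1):
  k=0: a=8, p=8, q=1
  k=1: a=5, p=41, q=5
  k=2: a=3, p=131, q=16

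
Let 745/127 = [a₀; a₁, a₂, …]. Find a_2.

6

745 = 5·127 + 110   →  a_0 = 5
127 = 1·110 + 17   →  a_1 = 1
110 = 6·17 + 8   →  a_2 = 6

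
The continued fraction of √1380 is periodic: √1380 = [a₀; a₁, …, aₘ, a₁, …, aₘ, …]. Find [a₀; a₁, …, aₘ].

a₀ = ⌊√1380⌋ = 37.
With m₀=0, d₀=1 and mₖ₊₁ = dₖaₖ − mₖ, dₖ₊₁ = (n − mₖ₊₁²)/dₖ, aₖ₊₁ = ⌊(a₀+mₖ₊₁)/dₖ₊₁⌋:
  k=1: m=37, d=11, a=6
  k=2: m=29, d=49, a=1
  k=3: m=20, d=20, a=2
  k=4: m=20, d=49, a=1
  k=5: m=29, d=11, a=6
  k=6: m=37, d=1, a=74
d=1 and a=2a₀=74 at k=6, so the next step gives (m, d) = (37, 11) again — its k=1 value — and the period has length 6.

[37; 6, 1, 2, 1, 6, 74]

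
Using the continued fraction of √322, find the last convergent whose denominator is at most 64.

√322 = [17; 1, 16, 1, 34, …] (period length 4).
Convergents:
  p_0/q_0 = 17/1
  p_1/q_1 = 18/1
  p_2/q_2 = 305/17
  p_3/q_3 = 323/18
  p_4/q_4 = 11287/629
q_3 = 18 ≤ 64 < 629 = q_4, so the answer is 323/18.

323/18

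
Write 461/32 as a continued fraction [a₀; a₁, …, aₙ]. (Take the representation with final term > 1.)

[14; 2, 2, 6]

461 = 14·32 + 13
32 = 2·13 + 6
13 = 2·6 + 1
6 = 6·1 + 0  (stop)
So 461/32 = [14; 2, 2, 6].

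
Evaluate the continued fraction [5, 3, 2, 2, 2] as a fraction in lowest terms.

Using pₖ = aₖpₖ₋₁ + pₖ₋₂ and qₖ = aₖqₖ₋₁ + qₖ₋₂:
  k=0: a=5, p=5, q=1
  k=1: a=3, p=16, q=3
  k=2: a=2, p=37, q=7
  k=3: a=2, p=90, q=17
  k=4: a=2, p=217, q=41

217/41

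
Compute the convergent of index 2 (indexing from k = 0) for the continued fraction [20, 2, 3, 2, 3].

Using pₖ = aₖpₖ₋₁ + pₖ₋₂, qₖ = aₖqₖ₋₁ + qₖ₋₂ (with p₋₁=1, p₋₂=0, q₋₁=0, q₋₂=1):
  k=0: a=20, p=20, q=1
  k=1: a=2, p=41, q=2
  k=2: a=3, p=143, q=7

143/7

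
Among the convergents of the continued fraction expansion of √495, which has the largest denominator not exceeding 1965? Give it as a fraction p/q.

15841/712

√495 = [22; 4, 44, …] (period length 2).
Convergents:
  p_0/q_0 = 22/1
  p_1/q_1 = 89/4
  p_2/q_2 = 3938/177
  p_3/q_3 = 15841/712
  p_4/q_4 = 700942/31505
q_3 = 712 ≤ 1965 < 31505 = q_4, so the answer is 15841/712.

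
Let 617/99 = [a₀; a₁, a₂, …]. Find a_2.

617 = 6·99 + 23   →  a_0 = 6
99 = 4·23 + 7   →  a_1 = 4
23 = 3·7 + 2   →  a_2 = 3

3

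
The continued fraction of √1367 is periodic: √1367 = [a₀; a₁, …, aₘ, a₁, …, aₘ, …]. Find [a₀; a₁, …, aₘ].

a₀ = ⌊√1367⌋ = 36.
With m₀=0, d₀=1 and mₖ₊₁ = dₖaₖ − mₖ, dₖ₊₁ = (n − mₖ₊₁²)/dₖ, aₖ₊₁ = ⌊(a₀+mₖ₊₁)/dₖ₊₁⌋:
  k=1: m=36, d=71, a=1
  k=2: m=35, d=2, a=35
  k=3: m=35, d=71, a=1
  k=4: m=36, d=1, a=72
d=1 and a=2a₀=72 at k=4, so the next step gives (m, d) = (36, 71) again — its k=1 value — and the period has length 4.

[36; 1, 35, 1, 72]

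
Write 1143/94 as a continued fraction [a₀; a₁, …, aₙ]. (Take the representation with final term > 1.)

[12; 6, 3, 1, 3]

1143 = 12·94 + 15
94 = 6·15 + 4
15 = 3·4 + 3
4 = 1·3 + 1
3 = 3·1 + 0  (stop)
So 1143/94 = [12; 6, 3, 1, 3].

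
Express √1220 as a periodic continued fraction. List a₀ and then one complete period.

a₀ = ⌊√1220⌋ = 34.
With m₀=0, d₀=1 and mₖ₊₁ = dₖaₖ − mₖ, dₖ₊₁ = (n − mₖ₊₁²)/dₖ, aₖ₊₁ = ⌊(a₀+mₖ₊₁)/dₖ₊₁⌋:
  k=1: m=34, d=64, a=1
  k=2: m=30, d=5, a=12
  k=3: m=30, d=64, a=1
  k=4: m=34, d=1, a=68
d=1 and a=2a₀=68 at k=4, so the next step gives (m, d) = (34, 64) again — its k=1 value — and the period has length 4.

[34; 1, 12, 1, 68]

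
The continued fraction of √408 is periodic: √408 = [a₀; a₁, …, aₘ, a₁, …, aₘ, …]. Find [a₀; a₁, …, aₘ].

[20; 5, 40]

a₀ = ⌊√408⌋ = 20.
With m₀=0, d₀=1 and mₖ₊₁ = dₖaₖ − mₖ, dₖ₊₁ = (n − mₖ₊₁²)/dₖ, aₖ₊₁ = ⌊(a₀+mₖ₊₁)/dₖ₊₁⌋:
  k=1: m=20, d=8, a=5
  k=2: m=20, d=1, a=40
d=1 and a=2a₀=40 at k=2, so the next step gives (m, d) = (20, 8) again — its k=1 value — and the period has length 2.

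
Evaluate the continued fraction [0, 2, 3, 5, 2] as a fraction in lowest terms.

Fold from the inside: start with 2/1.
  5 + 1/2 = 11/2
  3 + 2/11 = 35/11
  2 + 11/35 = 81/35
  0 + 35/81 = 35/81

35/81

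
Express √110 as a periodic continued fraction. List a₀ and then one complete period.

a₀ = ⌊√110⌋ = 10.
With m₀=0, d₀=1 and mₖ₊₁ = dₖaₖ − mₖ, dₖ₊₁ = (n − mₖ₊₁²)/dₖ, aₖ₊₁ = ⌊(a₀+mₖ₊₁)/dₖ₊₁⌋:
  k=1: m=10, d=10, a=2
  k=2: m=10, d=1, a=20
d=1 and a=2a₀=20 at k=2, so the next step gives (m, d) = (10, 10) again — its k=1 value — and the period has length 2.

[10; 2, 20]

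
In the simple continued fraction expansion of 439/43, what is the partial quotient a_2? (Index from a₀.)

1

439 = 10·43 + 9   →  a_0 = 10
43 = 4·9 + 7   →  a_1 = 4
9 = 1·7 + 2   →  a_2 = 1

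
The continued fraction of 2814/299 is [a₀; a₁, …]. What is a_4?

2814 = 9·299 + 123   →  a_0 = 9
299 = 2·123 + 53   →  a_1 = 2
123 = 2·53 + 17   →  a_2 = 2
53 = 3·17 + 2   →  a_3 = 3
17 = 8·2 + 1   →  a_4 = 8

8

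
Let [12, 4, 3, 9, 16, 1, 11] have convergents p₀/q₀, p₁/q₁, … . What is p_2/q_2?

159/13

Using pₖ = aₖpₖ₋₁ + pₖ₋₂, qₖ = aₖqₖ₋₁ + qₖ₋₂ (with p₋₁=1, p₋₂=0, q₋₁=0, q₋₂=1):
  k=0: a=12, p=12, q=1
  k=1: a=4, p=49, q=4
  k=2: a=3, p=159, q=13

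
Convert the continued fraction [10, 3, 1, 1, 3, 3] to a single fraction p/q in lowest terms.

Using pₖ = aₖpₖ₋₁ + pₖ₋₂ and qₖ = aₖqₖ₋₁ + qₖ₋₂:
  k=0: a=10, p=10, q=1
  k=1: a=3, p=31, q=3
  k=2: a=1, p=41, q=4
  k=3: a=1, p=72, q=7
  k=4: a=3, p=257, q=25
  k=5: a=3, p=843, q=82

843/82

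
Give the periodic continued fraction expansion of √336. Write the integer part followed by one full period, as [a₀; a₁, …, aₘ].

[18; 3, 36]

a₀ = ⌊√336⌋ = 18.
With m₀=0, d₀=1 and mₖ₊₁ = dₖaₖ − mₖ, dₖ₊₁ = (n − mₖ₊₁²)/dₖ, aₖ₊₁ = ⌊(a₀+mₖ₊₁)/dₖ₊₁⌋:
  k=1: m=18, d=12, a=3
  k=2: m=18, d=1, a=36
d=1 and a=2a₀=36 at k=2, so the next step gives (m, d) = (18, 12) again — its k=1 value — and the period has length 2.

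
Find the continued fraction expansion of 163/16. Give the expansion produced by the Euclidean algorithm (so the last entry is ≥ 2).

[10; 5, 3]

163 = 10·16 + 3
16 = 5·3 + 1
3 = 3·1 + 0  (stop)
So 163/16 = [10; 5, 3].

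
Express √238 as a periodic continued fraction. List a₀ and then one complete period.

a₀ = ⌊√238⌋ = 15.
With m₀=0, d₀=1 and mₖ₊₁ = dₖaₖ − mₖ, dₖ₊₁ = (n − mₖ₊₁²)/dₖ, aₖ₊₁ = ⌊(a₀+mₖ₊₁)/dₖ₊₁⌋:
  k=1: m=15, d=13, a=2
  k=2: m=11, d=9, a=2
  k=3: m=7, d=21, a=1
  k=4: m=14, d=2, a=14
  k=5: m=14, d=21, a=1
  k=6: m=7, d=9, a=2
  k=7: m=11, d=13, a=2
  k=8: m=15, d=1, a=30
d=1 and a=2a₀=30 at k=8, so the next step gives (m, d) = (15, 13) again — its k=1 value — and the period has length 8.

[15; 2, 2, 1, 14, 1, 2, 2, 30]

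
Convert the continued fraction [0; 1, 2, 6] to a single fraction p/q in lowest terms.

13/19

Fold from the inside: start with 6/1.
  2 + 1/6 = 13/6
  1 + 6/13 = 19/13
  0 + 13/19 = 13/19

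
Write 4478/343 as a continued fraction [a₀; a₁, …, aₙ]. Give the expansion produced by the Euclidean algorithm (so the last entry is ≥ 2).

4478 = 13*343 + 19
343 = 18*19 + 1
19 = 19*1 + 0  (stop)
So 4478/343 = [13; 18, 19].

[13; 18, 19]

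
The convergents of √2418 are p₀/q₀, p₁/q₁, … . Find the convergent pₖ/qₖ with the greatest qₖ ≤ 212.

√2418 = [49; 5, 1, 3, 2, 3, 1, 5, 98, …] (period length 8).
Convergents:
  p_0/q_0 = 49/1
  p_1/q_1 = 246/5
  p_2/q_2 = 295/6
  p_3/q_3 = 1131/23
  p_4/q_4 = 2557/52
  p_5/q_5 = 8802/179
  p_6/q_6 = 11359/231
q_5 = 179 ≤ 212 < 231 = q_6, so the answer is 8802/179.

8802/179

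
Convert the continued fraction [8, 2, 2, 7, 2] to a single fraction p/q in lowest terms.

Fold from the inside: start with 2/1.
  7 + 1/2 = 15/2
  2 + 2/15 = 32/15
  2 + 15/32 = 79/32
  8 + 32/79 = 664/79

664/79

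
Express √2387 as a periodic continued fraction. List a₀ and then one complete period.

a₀ = ⌊√2387⌋ = 48.
With m₀=0, d₀=1 and mₖ₊₁ = dₖaₖ − mₖ, dₖ₊₁ = (n − mₖ₊₁²)/dₖ, aₖ₊₁ = ⌊(a₀+mₖ₊₁)/dₖ₊₁⌋:
  k=1: m=48, d=83, a=1
  k=2: m=35, d=14, a=5
  k=3: m=35, d=83, a=1
  k=4: m=48, d=1, a=96
d=1 and a=2a₀=96 at k=4, so the next step gives (m, d) = (48, 83) again — its k=1 value — and the period has length 4.

[48; 1, 5, 1, 96]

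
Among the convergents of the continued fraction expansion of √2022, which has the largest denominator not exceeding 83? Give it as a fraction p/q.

√2022 = [44; 1, 28, 1, 88, …] (period length 4).
Convergents:
  p_0/q_0 = 44/1
  p_1/q_1 = 45/1
  p_2/q_2 = 1304/29
  p_3/q_3 = 1349/30
  p_4/q_4 = 120016/2669
q_3 = 30 ≤ 83 < 2669 = q_4, so the answer is 1349/30.

1349/30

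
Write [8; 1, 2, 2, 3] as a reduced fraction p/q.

209/24

Fold from the inside: start with 3/1.
  2 + 1/3 = 7/3
  2 + 3/7 = 17/7
  1 + 7/17 = 24/17
  8 + 17/24 = 209/24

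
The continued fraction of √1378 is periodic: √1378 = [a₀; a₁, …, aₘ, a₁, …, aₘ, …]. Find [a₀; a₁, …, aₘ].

a₀ = ⌊√1378⌋ = 37.
With m₀=0, d₀=1 and mₖ₊₁ = dₖaₖ − mₖ, dₖ₊₁ = (n − mₖ₊₁²)/dₖ, aₖ₊₁ = ⌊(a₀+mₖ₊₁)/dₖ₊₁⌋:
  k=1: m=37, d=9, a=8
  k=2: m=35, d=17, a=4
  k=3: m=33, d=17, a=4
  k=4: m=35, d=9, a=8
  k=5: m=37, d=1, a=74
d=1 and a=2a₀=74 at k=5, so the next step gives (m, d) = (37, 9) again — its k=1 value — and the period has length 5.

[37; 8, 4, 4, 8, 74]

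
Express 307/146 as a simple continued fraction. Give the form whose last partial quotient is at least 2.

307 = 2·146 + 15
146 = 9·15 + 11
15 = 1·11 + 4
11 = 2·4 + 3
4 = 1·3 + 1
3 = 3·1 + 0  (stop)
So 307/146 = [2; 9, 1, 2, 1, 3].

[2; 9, 1, 2, 1, 3]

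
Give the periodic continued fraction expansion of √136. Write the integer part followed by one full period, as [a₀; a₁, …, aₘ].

[11; 1, 1, 1, 22]

a₀ = ⌊√136⌋ = 11.
With m₀=0, d₀=1 and mₖ₊₁ = dₖaₖ − mₖ, dₖ₊₁ = (n − mₖ₊₁²)/dₖ, aₖ₊₁ = ⌊(a₀+mₖ₊₁)/dₖ₊₁⌋:
  k=1: m=11, d=15, a=1
  k=2: m=4, d=8, a=1
  k=3: m=4, d=15, a=1
  k=4: m=11, d=1, a=22
d=1 and a=2a₀=22 at k=4, so the next step gives (m, d) = (11, 15) again — its k=1 value — and the period has length 4.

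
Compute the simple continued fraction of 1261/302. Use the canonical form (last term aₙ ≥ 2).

[4; 5, 1, 2, 3, 5]

1261 = 4*302 + 53
302 = 5*53 + 37
53 = 1*37 + 16
37 = 2*16 + 5
16 = 3*5 + 1
5 = 5*1 + 0  (stop)
So 1261/302 = [4; 5, 1, 2, 3, 5].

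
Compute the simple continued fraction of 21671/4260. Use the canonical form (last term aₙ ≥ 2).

[5; 11, 2, 13, 1, 3, 3]

21671 = 5*4260 + 371
4260 = 11*371 + 179
371 = 2*179 + 13
179 = 13*13 + 10
13 = 1*10 + 3
10 = 3*3 + 1
3 = 3*1 + 0  (stop)
So 21671/4260 = [5; 11, 2, 13, 1, 3, 3].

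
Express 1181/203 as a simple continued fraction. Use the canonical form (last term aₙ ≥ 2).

1181 = 5·203 + 166
203 = 1·166 + 37
166 = 4·37 + 18
37 = 2·18 + 1
18 = 18·1 + 0  (stop)
So 1181/203 = [5; 1, 4, 2, 18].

[5; 1, 4, 2, 18]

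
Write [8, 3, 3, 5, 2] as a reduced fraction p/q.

Fold from the inside: start with 2/1.
  5 + 1/2 = 11/2
  3 + 2/11 = 35/11
  3 + 11/35 = 116/35
  8 + 35/116 = 963/116

963/116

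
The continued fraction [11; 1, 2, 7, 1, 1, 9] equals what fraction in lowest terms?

5233/448

Using pₖ = aₖpₖ₋₁ + pₖ₋₂ and qₖ = aₖqₖ₋₁ + qₖ₋₂:
  k=0: a=11, p=11, q=1
  k=1: a=1, p=12, q=1
  k=2: a=2, p=35, q=3
  k=3: a=7, p=257, q=22
  k=4: a=1, p=292, q=25
  k=5: a=1, p=549, q=47
  k=6: a=9, p=5233, q=448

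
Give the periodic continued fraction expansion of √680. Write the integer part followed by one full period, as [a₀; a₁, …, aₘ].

a₀ = ⌊√680⌋ = 26.

[26; 13, 52]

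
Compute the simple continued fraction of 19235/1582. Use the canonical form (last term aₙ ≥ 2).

[12; 6, 3, 3, 3, 3, 2]

19235 = 12×1582 + 251
1582 = 6×251 + 76
251 = 3×76 + 23
76 = 3×23 + 7
23 = 3×7 + 2
7 = 3×2 + 1
2 = 2×1 + 0  (stop)
So 19235/1582 = [12; 6, 3, 3, 3, 3, 2].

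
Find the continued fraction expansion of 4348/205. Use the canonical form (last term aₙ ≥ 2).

[21; 4, 1, 3, 3, 3]

4348 = 21*205 + 43
205 = 4*43 + 33
43 = 1*33 + 10
33 = 3*10 + 3
10 = 3*3 + 1
3 = 3*1 + 0  (stop)
So 4348/205 = [21; 4, 1, 3, 3, 3].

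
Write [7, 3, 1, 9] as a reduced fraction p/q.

283/39

Using pₖ = aₖpₖ₋₁ + pₖ₋₂ and qₖ = aₖqₖ₋₁ + qₖ₋₂:
  k=0: a=7, p=7, q=1
  k=1: a=3, p=22, q=3
  k=2: a=1, p=29, q=4
  k=3: a=9, p=283, q=39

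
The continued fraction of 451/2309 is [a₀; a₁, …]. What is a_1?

5

451 = 0·2309 + 451   →  a_0 = 0
2309 = 5·451 + 54   →  a_1 = 5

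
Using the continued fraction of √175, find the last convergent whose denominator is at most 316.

2024/153

√175 = [13; 4, 2, 1, 2, 4, 26, …] (period length 6).
Convergents:
  p_0/q_0 = 13/1
  p_1/q_1 = 53/4
  p_2/q_2 = 119/9
  p_3/q_3 = 172/13
  p_4/q_4 = 463/35
  p_5/q_5 = 2024/153
  p_6/q_6 = 53087/4013
q_5 = 153 ≤ 316 < 4013 = q_6, so the answer is 2024/153.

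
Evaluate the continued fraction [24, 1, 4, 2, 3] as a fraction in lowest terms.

Using pₖ = aₖpₖ₋₁ + pₖ₋₂ and qₖ = aₖqₖ₋₁ + qₖ₋₂:
  k=0: a=24, p=24, q=1
  k=1: a=1, p=25, q=1
  k=2: a=4, p=124, q=5
  k=3: a=2, p=273, q=11
  k=4: a=3, p=943, q=38

943/38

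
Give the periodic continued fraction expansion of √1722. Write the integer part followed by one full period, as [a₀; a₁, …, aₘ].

[41; 2, 82]

a₀ = ⌊√1722⌋ = 41.
With m₀=0, d₀=1 and mₖ₊₁ = dₖaₖ − mₖ, dₖ₊₁ = (n − mₖ₊₁²)/dₖ, aₖ₊₁ = ⌊(a₀+mₖ₊₁)/dₖ₊₁⌋:
  k=1: m=41, d=41, a=2
  k=2: m=41, d=1, a=82
d=1 and a=2a₀=82 at k=2, so the next step gives (m, d) = (41, 41) again — its k=1 value — and the period has length 2.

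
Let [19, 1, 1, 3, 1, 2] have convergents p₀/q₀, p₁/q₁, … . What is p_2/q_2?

Using pₖ = aₖpₖ₋₁ + pₖ₋₂, qₖ = aₖqₖ₋₁ + qₖ₋₂ (with p₋₁=1, p₋₂=0, q₋₁=0, q₋₂=1):
  k=0: a=19, p=19, q=1
  k=1: a=1, p=20, q=1
  k=2: a=1, p=39, q=2

39/2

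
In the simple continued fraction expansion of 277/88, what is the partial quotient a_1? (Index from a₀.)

277 = 3·88 + 13   →  a_0 = 3
88 = 6·13 + 10   →  a_1 = 6

6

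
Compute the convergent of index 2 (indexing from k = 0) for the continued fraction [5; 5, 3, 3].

Using pₖ = aₖpₖ₋₁ + pₖ₋₂, qₖ = aₖqₖ₋₁ + qₖ₋₂ (with p₋₁=1, p₋₂=0, q₋₁=0, q₋₂=1):
  k=0: a=5, p=5, q=1
  k=1: a=5, p=26, q=5
  k=2: a=3, p=83, q=16

83/16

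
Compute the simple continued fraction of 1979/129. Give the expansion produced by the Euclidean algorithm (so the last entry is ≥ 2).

[15; 2, 1, 13, 1, 2]

1979 = 15·129 + 44
129 = 2·44 + 41
44 = 1·41 + 3
41 = 13·3 + 2
3 = 1·2 + 1
2 = 2·1 + 0  (stop)
So 1979/129 = [15; 2, 1, 13, 1, 2].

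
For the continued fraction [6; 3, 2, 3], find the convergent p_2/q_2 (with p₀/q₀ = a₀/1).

Using pₖ = aₖpₖ₋₁ + pₖ₋₂, qₖ = aₖqₖ₋₁ + qₖ₋₂ (with p₋₁=1, p₋₂=0, q₋₁=0, q₋₂=1):
  k=0: a=6, p=6, q=1
  k=1: a=3, p=19, q=3
  k=2: a=2, p=44, q=7

44/7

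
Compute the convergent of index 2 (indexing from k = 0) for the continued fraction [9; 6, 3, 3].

174/19

Using pₖ = aₖpₖ₋₁ + pₖ₋₂, qₖ = aₖqₖ₋₁ + qₖ₋₂ (with p₋₁=1, p₋₂=0, q₋₁=0, q₋₂=1):
  k=0: a=9, p=9, q=1
  k=1: a=6, p=55, q=6
  k=2: a=3, p=174, q=19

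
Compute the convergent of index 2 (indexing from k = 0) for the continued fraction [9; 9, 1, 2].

Using pₖ = aₖpₖ₋₁ + pₖ₋₂, qₖ = aₖqₖ₋₁ + qₖ₋₂ (with p₋₁=1, p₋₂=0, q₋₁=0, q₋₂=1):
  k=0: a=9, p=9, q=1
  k=1: a=9, p=82, q=9
  k=2: a=1, p=91, q=10

91/10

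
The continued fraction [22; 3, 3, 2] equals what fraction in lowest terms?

513/23

Fold from the inside: start with 2/1.
  3 + 1/2 = 7/2
  3 + 2/7 = 23/7
  22 + 7/23 = 513/23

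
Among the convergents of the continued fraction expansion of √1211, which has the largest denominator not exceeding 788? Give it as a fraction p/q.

12145/349

√1211 = [34; 1, 3, 1, 68, …] (period length 4).
Convergents:
  p_0/q_0 = 34/1
  p_1/q_1 = 35/1
  p_2/q_2 = 139/4
  p_3/q_3 = 174/5
  p_4/q_4 = 11971/344
  p_5/q_5 = 12145/349
  p_6/q_6 = 48406/1391
q_5 = 349 ≤ 788 < 1391 = q_6, so the answer is 12145/349.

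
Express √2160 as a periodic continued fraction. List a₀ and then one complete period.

a₀ = ⌊√2160⌋ = 46.
With m₀=0, d₀=1 and mₖ₊₁ = dₖaₖ − mₖ, dₖ₊₁ = (n − mₖ₊₁²)/dₖ, aₖ₊₁ = ⌊(a₀+mₖ₊₁)/dₖ₊₁⌋:
  k=1: m=46, d=44, a=2
  k=2: m=42, d=9, a=9
  k=3: m=39, d=71, a=1
  k=4: m=32, d=16, a=4
  k=5: m=32, d=71, a=1
  k=6: m=39, d=9, a=9
  k=7: m=42, d=44, a=2
  k=8: m=46, d=1, a=92
d=1 and a=2a₀=92 at k=8, so the next step gives (m, d) = (46, 44) again — its k=1 value — and the period has length 8.

[46; 2, 9, 1, 4, 1, 9, 2, 92]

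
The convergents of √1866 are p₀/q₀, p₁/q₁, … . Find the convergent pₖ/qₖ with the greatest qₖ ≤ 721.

√1866 = [43; 5, 14, 5, 86, …] (period length 4).
Convergents:
  p_0/q_0 = 43/1
  p_1/q_1 = 216/5
  p_2/q_2 = 3067/71
  p_3/q_3 = 15551/360
  p_4/q_4 = 1340453/31031
q_3 = 360 ≤ 721 < 31031 = q_4, so the answer is 15551/360.

15551/360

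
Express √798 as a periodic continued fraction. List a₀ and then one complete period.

a₀ = ⌊√798⌋ = 28.
With m₀=0, d₀=1 and mₖ₊₁ = dₖaₖ − mₖ, dₖ₊₁ = (n − mₖ₊₁²)/dₖ, aₖ₊₁ = ⌊(a₀+mₖ₊₁)/dₖ₊₁⌋:
  k=1: m=28, d=14, a=4
  k=2: m=28, d=1, a=56
d=1 and a=2a₀=56 at k=2, so the next step gives (m, d) = (28, 14) again — its k=1 value — and the period has length 2.

[28; 4, 56]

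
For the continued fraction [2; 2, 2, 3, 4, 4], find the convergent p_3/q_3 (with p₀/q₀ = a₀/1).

Using pₖ = aₖpₖ₋₁ + pₖ₋₂, qₖ = aₖqₖ₋₁ + qₖ₋₂ (with p₋₁=1, p₋₂=0, q₋₁=0, q₋₂=1):
  k=0: a=2, p=2, q=1
  k=1: a=2, p=5, q=2
  k=2: a=2, p=12, q=5
  k=3: a=3, p=41, q=17

41/17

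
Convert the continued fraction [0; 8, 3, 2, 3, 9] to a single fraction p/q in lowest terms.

223/1849

Using pₖ = aₖpₖ₋₁ + pₖ₋₂ and qₖ = aₖqₖ₋₁ + qₖ₋₂:
  k=0: a=0, p=0, q=1
  k=1: a=8, p=1, q=8
  k=2: a=3, p=3, q=25
  k=3: a=2, p=7, q=58
  k=4: a=3, p=24, q=199
  k=5: a=9, p=223, q=1849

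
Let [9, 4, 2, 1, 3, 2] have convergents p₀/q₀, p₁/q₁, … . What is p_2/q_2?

83/9

Using pₖ = aₖpₖ₋₁ + pₖ₋₂, qₖ = aₖqₖ₋₁ + qₖ₋₂ (with p₋₁=1, p₋₂=0, q₋₁=0, q₋₂=1):
  k=0: a=9, p=9, q=1
  k=1: a=4, p=37, q=4
  k=2: a=2, p=83, q=9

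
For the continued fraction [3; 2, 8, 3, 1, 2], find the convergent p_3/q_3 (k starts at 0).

184/53

Using pₖ = aₖpₖ₋₁ + pₖ₋₂, qₖ = aₖqₖ₋₁ + qₖ₋₂ (with p₋₁=1, p₋₂=0, q₋₁=0, q₋₂=1):
  k=0: a=3, p=3, q=1
  k=1: a=2, p=7, q=2
  k=2: a=8, p=59, q=17
  k=3: a=3, p=184, q=53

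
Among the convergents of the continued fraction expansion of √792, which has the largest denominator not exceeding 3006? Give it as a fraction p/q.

√792 = [28; 7, 56, …] (period length 2).
Convergents:
  p_0/q_0 = 28/1
  p_1/q_1 = 197/7
  p_2/q_2 = 11060/393
  p_3/q_3 = 77617/2758
  p_4/q_4 = 4357612/154841
q_3 = 2758 ≤ 3006 < 154841 = q_4, so the answer is 77617/2758.

77617/2758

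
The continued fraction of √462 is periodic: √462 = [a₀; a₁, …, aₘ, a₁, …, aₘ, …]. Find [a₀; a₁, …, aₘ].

[21; 2, 42]

a₀ = ⌊√462⌋ = 21.
With m₀=0, d₀=1 and mₖ₊₁ = dₖaₖ − mₖ, dₖ₊₁ = (n − mₖ₊₁²)/dₖ, aₖ₊₁ = ⌊(a₀+mₖ₊₁)/dₖ₊₁⌋:
  k=1: m=21, d=21, a=2
  k=2: m=21, d=1, a=42
d=1 and a=2a₀=42 at k=2, so the next step gives (m, d) = (21, 21) again — its k=1 value — and the period has length 2.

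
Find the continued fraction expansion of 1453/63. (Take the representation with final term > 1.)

[23; 15, 1, 3]

1453 = 23*63 + 4
63 = 15*4 + 3
4 = 1*3 + 1
3 = 3*1 + 0  (stop)
So 1453/63 = [23; 15, 1, 3].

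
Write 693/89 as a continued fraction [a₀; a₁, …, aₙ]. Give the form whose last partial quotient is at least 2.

[7; 1, 3, 1, 2, 6]

693 = 7×89 + 70
89 = 1×70 + 19
70 = 3×19 + 13
19 = 1×13 + 6
13 = 2×6 + 1
6 = 6×1 + 0  (stop)
So 693/89 = [7; 1, 3, 1, 2, 6].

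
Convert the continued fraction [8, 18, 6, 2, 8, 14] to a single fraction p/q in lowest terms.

Fold from the inside: start with 14/1.
  8 + 1/14 = 113/14
  2 + 14/113 = 240/113
  6 + 113/240 = 1553/240
  18 + 240/1553 = 28194/1553
  8 + 1553/28194 = 227105/28194

227105/28194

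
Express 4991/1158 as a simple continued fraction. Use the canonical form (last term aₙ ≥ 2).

4991 = 4*1158 + 359
1158 = 3*359 + 81
359 = 4*81 + 35
81 = 2*35 + 11
35 = 3*11 + 2
11 = 5*2 + 1
2 = 2*1 + 0  (stop)
So 4991/1158 = [4; 3, 4, 2, 3, 5, 2].

[4; 3, 4, 2, 3, 5, 2]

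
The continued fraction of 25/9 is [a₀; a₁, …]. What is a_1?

1

25 = 2·9 + 7   →  a_0 = 2
9 = 1·7 + 2   →  a_1 = 1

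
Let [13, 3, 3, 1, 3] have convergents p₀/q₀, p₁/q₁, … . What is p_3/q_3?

173/13

Using pₖ = aₖpₖ₋₁ + pₖ₋₂, qₖ = aₖqₖ₋₁ + qₖ₋₂ (with p₋₁=1, p₋₂=0, q₋₁=0, q₋₂=1):
  k=0: a=13, p=13, q=1
  k=1: a=3, p=40, q=3
  k=2: a=3, p=133, q=10
  k=3: a=1, p=173, q=13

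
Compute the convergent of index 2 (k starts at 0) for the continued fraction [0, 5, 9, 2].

9/46

Using pₖ = aₖpₖ₋₁ + pₖ₋₂, qₖ = aₖqₖ₋₁ + qₖ₋₂ (with p₋₁=1, p₋₂=0, q₋₁=0, q₋₂=1):
  k=0: a=0, p=0, q=1
  k=1: a=5, p=1, q=5
  k=2: a=9, p=9, q=46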